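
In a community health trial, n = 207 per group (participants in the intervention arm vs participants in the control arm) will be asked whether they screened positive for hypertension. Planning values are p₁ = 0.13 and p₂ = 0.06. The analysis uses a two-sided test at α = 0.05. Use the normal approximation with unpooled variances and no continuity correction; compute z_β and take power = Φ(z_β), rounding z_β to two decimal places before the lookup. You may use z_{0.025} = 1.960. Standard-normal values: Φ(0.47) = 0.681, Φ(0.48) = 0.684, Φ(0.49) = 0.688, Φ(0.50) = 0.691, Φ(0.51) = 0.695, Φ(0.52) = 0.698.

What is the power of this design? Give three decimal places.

z_β = |p₁−p₂|·√(n/[p₁q₁+p₂q₂]) − z_{α/2}
    = 0.07 · √(207/0.1695) − 1.960
    = 0.07 · 34.9462 − 1.960
    = 2.4462 − 1.960 = 0.4862 → 0.49
Power = Φ(0.49) = 0.688.

Power ≈ 0.688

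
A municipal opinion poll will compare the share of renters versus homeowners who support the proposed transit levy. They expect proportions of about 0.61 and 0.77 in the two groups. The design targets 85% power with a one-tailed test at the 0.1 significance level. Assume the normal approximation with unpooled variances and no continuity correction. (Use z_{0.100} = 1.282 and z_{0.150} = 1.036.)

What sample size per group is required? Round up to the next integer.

n = 88 per group

n = (z_α + z_β)² · [p₁(1−p₁) + p₂(1−p₂)] / (p₁ − p₂)²
  = (1.282 + 1.036)² · (0.61·0.39 + 0.77·0.23) / (-0.16)²
  = (2.318)² · (0.2379 + 0.1771) / 0.0256
  = 5.3731 · 0.4150 / 0.0256
  = 87.10
Round up → n = 88 per group.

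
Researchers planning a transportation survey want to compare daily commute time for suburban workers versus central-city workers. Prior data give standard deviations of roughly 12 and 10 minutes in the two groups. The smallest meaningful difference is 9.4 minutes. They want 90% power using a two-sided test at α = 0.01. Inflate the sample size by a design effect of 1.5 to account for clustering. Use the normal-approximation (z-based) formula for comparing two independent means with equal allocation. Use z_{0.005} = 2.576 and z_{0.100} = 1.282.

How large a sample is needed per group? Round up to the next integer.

n = 62 per group

n = (z_{α/2} + z_β)² · (σ₁² + σ₂²) / δ²
  = (2.576 + 1.282)² · (12² + 10² = 244) / 9.4²
  = 14.8842 · 244 / 88.36
  = 41.10
Design effect: 1.5 × 41.10 = 61.65.
Round up → n = 62 per group.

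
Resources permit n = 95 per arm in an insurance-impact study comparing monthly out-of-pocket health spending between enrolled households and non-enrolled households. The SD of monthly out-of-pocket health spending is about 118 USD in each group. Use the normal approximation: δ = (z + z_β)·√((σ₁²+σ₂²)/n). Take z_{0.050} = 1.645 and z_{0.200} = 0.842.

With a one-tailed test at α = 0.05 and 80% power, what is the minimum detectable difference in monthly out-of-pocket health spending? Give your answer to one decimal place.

δ = (z_α + z_β) · √((σ₁²+σ₂²)/n)
  = (1.645 + 0.842) · √(27848/95)
  = 2.487 · √293.1368
  = 2.487 · 17.1212
  = 42.5805

Minimum detectable difference ≈ 42.6 USD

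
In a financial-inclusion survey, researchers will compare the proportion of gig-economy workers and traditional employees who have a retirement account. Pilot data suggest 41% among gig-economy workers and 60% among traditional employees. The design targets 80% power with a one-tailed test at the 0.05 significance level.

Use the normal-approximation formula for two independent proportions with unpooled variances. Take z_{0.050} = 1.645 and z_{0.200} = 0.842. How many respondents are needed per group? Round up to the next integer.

n = 83 per group

n = (z_α + z_β)² · [p₁(1−p₁) + p₂(1−p₂)] / (p₁ − p₂)²
  = (1.645 + 0.842)² · (0.41·0.59 + 0.60·0.40) / (-0.19)²
  = (2.487)² · (0.2419 + 0.2400) / 0.0361
  = 6.1852 · 0.4819 / 0.0361
  = 82.57
Round up → n = 83 per group.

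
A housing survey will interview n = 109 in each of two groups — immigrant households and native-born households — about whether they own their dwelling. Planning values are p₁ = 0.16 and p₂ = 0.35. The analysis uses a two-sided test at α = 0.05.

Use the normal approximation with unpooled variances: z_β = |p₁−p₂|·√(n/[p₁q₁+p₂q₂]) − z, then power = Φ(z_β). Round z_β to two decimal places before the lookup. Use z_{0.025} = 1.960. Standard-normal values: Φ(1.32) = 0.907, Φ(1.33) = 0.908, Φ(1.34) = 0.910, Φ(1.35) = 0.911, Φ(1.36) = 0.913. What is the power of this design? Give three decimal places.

Power ≈ 0.910

z_β = |p₁−p₂|·√(n/[p₁q₁+p₂q₂]) − z_{α/2}
    = 0.19 · √(109/0.3619) − 1.960
    = 0.19 · 17.3548 − 1.960
    = 3.2974 − 1.960 = 1.3374 → 1.34
Power = Φ(1.34) = 0.910.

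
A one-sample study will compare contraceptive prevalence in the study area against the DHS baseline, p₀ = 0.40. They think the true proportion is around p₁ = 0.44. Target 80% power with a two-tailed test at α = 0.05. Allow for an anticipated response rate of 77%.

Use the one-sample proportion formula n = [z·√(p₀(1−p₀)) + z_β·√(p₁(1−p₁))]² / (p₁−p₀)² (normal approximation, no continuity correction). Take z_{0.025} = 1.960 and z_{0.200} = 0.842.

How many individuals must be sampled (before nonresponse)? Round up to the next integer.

n = 1542

n = [z_{α/2}·√(p₀q₀) + z_β·√(p₁q₁)]² / (p₁ − p₀)²
  = [1.960·√(0.40·0.60) + 0.842·√(0.44·0.56)]² / (0.04)²
  = [1.960·0.4899 + 0.842·0.4964]² / 0.0016
  = [1.3782]² / 0.0016
  = 1187.07
Adjust for 77% response: 1187.07 / 0.77 = 1541.65.
Round up → n = 1542.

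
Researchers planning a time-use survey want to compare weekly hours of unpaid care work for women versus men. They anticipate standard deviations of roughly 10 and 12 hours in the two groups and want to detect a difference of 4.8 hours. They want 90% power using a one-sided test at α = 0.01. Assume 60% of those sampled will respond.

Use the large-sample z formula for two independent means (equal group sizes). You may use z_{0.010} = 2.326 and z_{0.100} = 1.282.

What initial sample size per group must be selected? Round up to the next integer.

n = 230 per group

n = (z_α + z_β)² · (σ₁² + σ₂²) / δ²
  = (2.326 + 1.282)² · (10² + 12² = 244) / 4.8²
  = 13.0177 · 244 / 23.04
  = 137.86
Adjust for 60% response: 137.86 / 0.60 = 229.77.
Round up → n = 230 per group.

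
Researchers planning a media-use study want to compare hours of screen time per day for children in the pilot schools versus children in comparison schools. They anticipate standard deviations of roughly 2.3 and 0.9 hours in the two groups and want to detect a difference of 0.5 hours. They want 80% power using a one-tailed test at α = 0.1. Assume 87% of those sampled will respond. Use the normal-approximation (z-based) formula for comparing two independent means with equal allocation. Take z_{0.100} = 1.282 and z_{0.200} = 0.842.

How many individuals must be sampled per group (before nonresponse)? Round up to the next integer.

n = (z_α + z_β)² · (σ₁² + σ₂²) / δ²
  = (1.282 + 0.842)² · (2.3² + 0.9² = 6.1) / 0.5²
  = 4.5114 · 6.1 / 0.25
  = 110.08
Adjust for 87% response: 110.08 / 0.87 = 126.53.
Round up → n = 127 per group.

n = 127 per group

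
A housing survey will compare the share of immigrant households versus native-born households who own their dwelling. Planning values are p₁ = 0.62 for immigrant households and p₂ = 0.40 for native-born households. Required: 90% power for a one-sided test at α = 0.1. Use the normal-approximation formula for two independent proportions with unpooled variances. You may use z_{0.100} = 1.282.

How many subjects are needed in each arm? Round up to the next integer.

n = 65 per group

n = (z_α + z_β)² · [p₁(1−p₁) + p₂(1−p₂)] / (p₁ − p₂)²
  = (1.282 + 1.282)² · (0.62·0.38 + 0.40·0.60) / (0.22)²
  = (2.564)² · (0.2356 + 0.2400) / 0.0484
  = 6.5741 · 0.4756 / 0.0484
  = 64.60
Round up → n = 65 per group.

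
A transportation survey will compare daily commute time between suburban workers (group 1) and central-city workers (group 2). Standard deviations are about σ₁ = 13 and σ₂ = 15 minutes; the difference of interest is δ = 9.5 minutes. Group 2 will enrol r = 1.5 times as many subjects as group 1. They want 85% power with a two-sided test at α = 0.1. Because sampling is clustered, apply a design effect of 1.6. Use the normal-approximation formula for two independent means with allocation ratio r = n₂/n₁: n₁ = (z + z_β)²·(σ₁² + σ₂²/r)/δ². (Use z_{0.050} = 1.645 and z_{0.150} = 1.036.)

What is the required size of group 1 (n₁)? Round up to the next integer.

n₁ = 41

n₁ = (z_{α/2} + z_β)² · (σ₁² + σ₂²/r) / δ²
   = (1.645 + 1.036)² · (13² + 15²/1.5) / 9.5²
   = 7.1878 · (169 + 150) / 90.25
   = 7.1878 · 319 / 90.25
   = 25.41
Design effect: 1.6 × 25.41 = 40.65.
Round up → n₁ = 41; n₂ = r·n₁ = 1.5 × 41 = 62.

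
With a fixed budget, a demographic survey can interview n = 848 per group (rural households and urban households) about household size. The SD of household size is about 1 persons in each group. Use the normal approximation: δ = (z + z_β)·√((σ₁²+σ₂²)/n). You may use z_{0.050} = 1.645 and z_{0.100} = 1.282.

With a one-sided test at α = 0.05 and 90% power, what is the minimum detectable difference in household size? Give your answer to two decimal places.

δ = (z_α + z_β) · √((σ₁²+σ₂²)/n)
  = (1.645 + 1.282) · √(2/848)
  = 2.927 · √0.00236
  = 2.927 · 0.0486
  = 0.1421

Minimum detectable difference ≈ 0.14 persons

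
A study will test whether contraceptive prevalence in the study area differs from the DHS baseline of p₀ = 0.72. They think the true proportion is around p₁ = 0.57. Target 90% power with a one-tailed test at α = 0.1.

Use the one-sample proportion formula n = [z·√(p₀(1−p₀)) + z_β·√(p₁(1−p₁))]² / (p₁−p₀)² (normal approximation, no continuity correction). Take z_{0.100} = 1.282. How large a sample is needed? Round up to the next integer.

n = [z_α·√(p₀q₀) + z_β·√(p₁q₁)]² / (p₁ − p₀)²
  = [1.282·√(0.72·0.28) + 1.282·√(0.57·0.43)]² / (-0.15)²
  = [1.282·0.4490 + 1.282·0.4951]² / 0.0225
  = [1.2103]² / 0.0225
  = 65.10
Round up → n = 66.

n = 66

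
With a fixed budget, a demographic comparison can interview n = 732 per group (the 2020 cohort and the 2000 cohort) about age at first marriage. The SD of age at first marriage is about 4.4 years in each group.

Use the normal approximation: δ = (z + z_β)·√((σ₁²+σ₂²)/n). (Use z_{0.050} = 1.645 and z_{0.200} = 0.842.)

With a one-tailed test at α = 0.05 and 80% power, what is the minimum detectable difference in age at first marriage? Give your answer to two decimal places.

Minimum detectable difference ≈ 0.57 years

δ = (z_α + z_β) · √((σ₁²+σ₂²)/n)
  = (1.645 + 0.842) · √(38.72/732)
  = 2.487 · √0.0529
  = 2.487 · 0.2300
  = 0.5720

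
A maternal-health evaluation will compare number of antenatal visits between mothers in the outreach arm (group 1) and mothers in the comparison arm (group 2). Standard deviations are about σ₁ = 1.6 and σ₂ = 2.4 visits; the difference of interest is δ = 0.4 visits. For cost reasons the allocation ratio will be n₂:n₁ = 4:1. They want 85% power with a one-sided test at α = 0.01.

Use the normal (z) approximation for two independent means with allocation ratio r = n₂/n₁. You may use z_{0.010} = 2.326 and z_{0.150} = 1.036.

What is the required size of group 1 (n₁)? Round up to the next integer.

n₁ = 283

n₁ = (z_α + z_β)² · (σ₁² + σ₂²/r) / δ²
   = (2.326 + 1.036)² · (1.6² + 2.4²/4) / 0.4²
   = 11.3030 · (2.56 + 1.44) / 0.16
   = 11.3030 · 4 / 0.16
   = 282.58
Round up → n₁ = 283; n₂ = r·n₁ = 4 × 283 = 1132.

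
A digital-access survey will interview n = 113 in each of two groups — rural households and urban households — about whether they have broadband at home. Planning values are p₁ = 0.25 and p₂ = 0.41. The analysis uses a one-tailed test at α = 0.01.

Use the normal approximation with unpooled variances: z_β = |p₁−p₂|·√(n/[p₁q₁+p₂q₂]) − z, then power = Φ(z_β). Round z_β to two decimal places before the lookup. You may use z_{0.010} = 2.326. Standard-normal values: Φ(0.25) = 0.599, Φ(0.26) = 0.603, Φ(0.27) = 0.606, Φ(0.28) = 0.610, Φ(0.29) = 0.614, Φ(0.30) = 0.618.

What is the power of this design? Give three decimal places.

z_β = |p₁−p₂|·√(n/[p₁q₁+p₂q₂]) − z_α
    = 0.16 · √(113/0.4294) − 2.326
    = 0.16 · 16.2221 − 2.326
    = 2.5955 − 2.326 = 0.2695 → 0.27
Power = Φ(0.27) = 0.606.

Power ≈ 0.606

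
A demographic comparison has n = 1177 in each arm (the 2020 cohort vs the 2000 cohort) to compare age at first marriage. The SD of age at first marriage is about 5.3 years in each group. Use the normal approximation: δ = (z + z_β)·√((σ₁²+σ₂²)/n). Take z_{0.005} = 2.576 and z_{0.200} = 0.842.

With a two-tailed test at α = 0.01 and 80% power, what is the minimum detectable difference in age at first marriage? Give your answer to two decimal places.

δ = (z_{α/2} + z_β) · √((σ₁²+σ₂²)/n)
  = (2.576 + 0.842) · √(56.18/1177)
  = 3.418 · √0.04773
  = 3.418 · 0.2185
  = 0.7467

Minimum detectable difference ≈ 0.75 years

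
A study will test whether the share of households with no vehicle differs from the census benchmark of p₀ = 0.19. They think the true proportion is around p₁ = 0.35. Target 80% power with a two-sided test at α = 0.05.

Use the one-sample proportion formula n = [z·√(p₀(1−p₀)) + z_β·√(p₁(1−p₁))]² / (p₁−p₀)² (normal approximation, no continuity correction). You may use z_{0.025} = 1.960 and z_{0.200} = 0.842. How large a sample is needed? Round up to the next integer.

n = [z_{α/2}·√(p₀q₀) + z_β·√(p₁q₁)]² / (p₁ − p₀)²
  = [1.960·√(0.19·0.81) + 0.842·√(0.35·0.65)]² / (0.16)²
  = [1.960·0.3923 + 0.842·0.4770]² / 0.0256
  = [1.1705]² / 0.0256
  = 53.52
Round up → n = 54.

n = 54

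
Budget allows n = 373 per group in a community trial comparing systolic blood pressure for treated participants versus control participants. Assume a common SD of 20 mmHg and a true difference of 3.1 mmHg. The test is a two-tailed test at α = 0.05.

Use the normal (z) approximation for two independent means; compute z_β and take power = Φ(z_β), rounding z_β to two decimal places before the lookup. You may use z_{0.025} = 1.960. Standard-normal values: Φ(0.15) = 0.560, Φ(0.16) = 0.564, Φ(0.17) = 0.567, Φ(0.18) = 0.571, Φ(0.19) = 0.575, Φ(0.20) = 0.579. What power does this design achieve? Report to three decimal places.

z_β = δ·√(n/(σ₁²+σ₂²)) − z_{α/2}
    = 3.1 · √(373/800) − 1.960
    = 3.1 · 0.68283 − 1.960
    = 2.1168 − 1.960 = 0.1568 → 0.16
Power = Φ(0.16) = 0.564.

Power ≈ 0.564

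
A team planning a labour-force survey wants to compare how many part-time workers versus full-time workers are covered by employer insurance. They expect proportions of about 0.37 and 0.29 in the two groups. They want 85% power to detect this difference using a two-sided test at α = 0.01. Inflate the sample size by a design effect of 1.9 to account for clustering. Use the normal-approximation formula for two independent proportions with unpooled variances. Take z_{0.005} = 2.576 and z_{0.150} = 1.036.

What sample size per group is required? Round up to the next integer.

n = 1701 per group

n = (z_{α/2} + z_β)² · [p₁(1−p₁) + p₂(1−p₂)] / (p₁ − p₂)²
  = (2.576 + 1.036)² · (0.37·0.63 + 0.29·0.71) / (0.08)²
  = (3.612)² · (0.2331 + 0.2059) / 0.0064
  = 13.0465 · 0.4390 / 0.0064
  = 894.91
Design effect: 1.9 × 894.91 = 1700.33.
Round up → n = 1701 per group.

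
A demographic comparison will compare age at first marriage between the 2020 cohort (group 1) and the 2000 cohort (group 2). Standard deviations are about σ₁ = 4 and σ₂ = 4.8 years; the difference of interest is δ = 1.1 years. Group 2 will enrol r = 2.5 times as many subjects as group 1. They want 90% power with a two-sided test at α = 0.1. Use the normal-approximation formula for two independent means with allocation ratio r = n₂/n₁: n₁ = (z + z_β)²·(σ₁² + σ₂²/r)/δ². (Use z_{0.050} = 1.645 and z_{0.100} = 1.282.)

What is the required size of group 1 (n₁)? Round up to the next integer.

n₁ = 179

n₁ = (z_{α/2} + z_β)² · (σ₁² + σ₂²/r) / δ²
   = (1.645 + 1.282)² · (4² + 4.8²/2.5) / 1.1²
   = 8.5673 · (16 + 9.216) / 1.21
   = 8.5673 · 25.216 / 1.21
   = 178.54
Round up → n₁ = 179; n₂ = r·n₁ = 2.5 × 179 = 448.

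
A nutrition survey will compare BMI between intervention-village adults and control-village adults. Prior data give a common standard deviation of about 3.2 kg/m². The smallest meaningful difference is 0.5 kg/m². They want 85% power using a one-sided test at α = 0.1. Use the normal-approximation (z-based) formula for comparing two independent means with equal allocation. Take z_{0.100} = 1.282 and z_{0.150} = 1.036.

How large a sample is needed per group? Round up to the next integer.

n = 441 per group

n = (z_α + z_β)² · (σ₁² + σ₂²) / δ²
  = (1.282 + 1.036)² · (2·3.2² = 20.48) / 0.5²
  = 5.3731 · 20.48 / 0.25
  = 440.17
Round up → n = 441 per group.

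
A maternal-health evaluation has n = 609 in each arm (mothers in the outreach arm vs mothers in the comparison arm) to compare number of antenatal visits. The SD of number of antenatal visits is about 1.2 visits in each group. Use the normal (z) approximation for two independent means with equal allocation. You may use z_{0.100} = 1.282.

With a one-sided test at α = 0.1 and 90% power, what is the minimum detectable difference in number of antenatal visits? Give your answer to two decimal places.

Minimum detectable difference ≈ 0.18 visits

δ = (z_α + z_β) · √((σ₁²+σ₂²)/n)
  = (1.282 + 1.282) · √(2.88/609)
  = 2.564 · √0.00473
  = 2.564 · 0.0688
  = 0.1763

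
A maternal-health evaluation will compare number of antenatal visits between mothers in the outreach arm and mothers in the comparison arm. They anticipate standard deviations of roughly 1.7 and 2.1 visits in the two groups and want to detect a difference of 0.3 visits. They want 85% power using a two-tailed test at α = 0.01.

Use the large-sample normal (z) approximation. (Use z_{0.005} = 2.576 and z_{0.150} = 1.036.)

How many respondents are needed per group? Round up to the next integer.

n = 1059 per group

n = (z_{α/2} + z_β)² · (σ₁² + σ₂²) / δ²
  = (2.576 + 1.036)² · (1.7² + 2.1² = 7.3) / 0.3²
  = 13.0465 · 7.3 / 0.09
  = 1058.22
Round up → n = 1059 per group.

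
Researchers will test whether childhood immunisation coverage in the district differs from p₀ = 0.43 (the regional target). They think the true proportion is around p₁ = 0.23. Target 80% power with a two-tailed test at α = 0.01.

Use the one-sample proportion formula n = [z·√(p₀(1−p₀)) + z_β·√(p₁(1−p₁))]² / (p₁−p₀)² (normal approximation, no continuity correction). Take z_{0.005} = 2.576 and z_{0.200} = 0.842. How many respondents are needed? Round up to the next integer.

n = [z_{α/2}·√(p₀q₀) + z_β·√(p₁q₁)]² / (p₁ − p₀)²
  = [2.576·√(0.43·0.57) + 0.842·√(0.23·0.77)]² / (-0.20)²
  = [2.576·0.4951 + 0.842·0.4208]² / 0.0400
  = [1.6297]² / 0.0400
  = 66.39
Round up → n = 67.

n = 67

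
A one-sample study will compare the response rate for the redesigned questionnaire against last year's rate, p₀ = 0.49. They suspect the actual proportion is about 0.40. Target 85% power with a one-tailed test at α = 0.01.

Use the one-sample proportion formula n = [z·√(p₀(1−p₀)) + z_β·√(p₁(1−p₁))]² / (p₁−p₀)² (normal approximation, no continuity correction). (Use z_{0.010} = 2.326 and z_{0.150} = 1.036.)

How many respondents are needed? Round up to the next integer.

n = [z_α·√(p₀q₀) + z_β·√(p₁q₁)]² / (p₁ − p₀)²
  = [2.326·√(0.49·0.51) + 1.036·√(0.40·0.60)]² / (-0.09)²
  = [2.326·0.4999 + 1.036·0.4899]² / 0.0081
  = [1.6703]² / 0.0081
  = 344.43
Round up → n = 345.

n = 345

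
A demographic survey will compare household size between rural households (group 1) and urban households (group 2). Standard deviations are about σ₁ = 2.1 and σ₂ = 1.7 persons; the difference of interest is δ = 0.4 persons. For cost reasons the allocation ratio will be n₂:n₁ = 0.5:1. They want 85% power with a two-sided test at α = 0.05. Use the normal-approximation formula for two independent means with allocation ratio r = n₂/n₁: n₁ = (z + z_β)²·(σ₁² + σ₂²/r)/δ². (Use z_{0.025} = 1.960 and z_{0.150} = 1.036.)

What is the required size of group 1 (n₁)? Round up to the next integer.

n₁ = (z_{α/2} + z_β)² · (σ₁² + σ₂²/r) / δ²
   = (1.960 + 1.036)² · (2.1² + 1.7²/0.5) / 0.4²
   = 8.9760 · (4.41 + 5.78) / 0.16
   = 8.9760 · 10.19 / 0.16
   = 571.66
Round up → n₁ = 572; n₂ = r·n₁ = 0.5 × 572 = 286.

n₁ = 572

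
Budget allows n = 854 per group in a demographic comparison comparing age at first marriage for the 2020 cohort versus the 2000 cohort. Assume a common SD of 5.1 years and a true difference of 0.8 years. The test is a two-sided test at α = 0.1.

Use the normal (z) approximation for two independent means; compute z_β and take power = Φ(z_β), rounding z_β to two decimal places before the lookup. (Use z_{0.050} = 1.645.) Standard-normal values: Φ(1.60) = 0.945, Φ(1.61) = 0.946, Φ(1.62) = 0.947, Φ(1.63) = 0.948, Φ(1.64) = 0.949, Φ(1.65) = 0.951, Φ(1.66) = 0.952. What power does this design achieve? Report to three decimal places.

z_β = δ·√(n/(σ₁²+σ₂²)) − z_{α/2}
    = 0.8 · √(854/52.02) − 1.645
    = 0.8 · 4.05176 − 1.645
    = 3.2414 − 1.645 = 1.5964 → 1.60
Power = Φ(1.60) = 0.945.

Power ≈ 0.945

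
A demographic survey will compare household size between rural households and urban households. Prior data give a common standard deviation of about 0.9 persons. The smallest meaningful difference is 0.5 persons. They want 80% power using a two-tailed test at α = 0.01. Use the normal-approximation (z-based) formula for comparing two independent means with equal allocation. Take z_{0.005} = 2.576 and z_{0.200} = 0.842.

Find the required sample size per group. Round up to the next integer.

n = 76 per group

n = (z_{α/2} + z_β)² · (σ₁² + σ₂²) / δ²
  = (2.576 + 0.842)² · (2·0.9² = 1.62) / 0.5²
  = 11.6827 · 1.62 / 0.25
  = 75.70
Round up → n = 76 per group.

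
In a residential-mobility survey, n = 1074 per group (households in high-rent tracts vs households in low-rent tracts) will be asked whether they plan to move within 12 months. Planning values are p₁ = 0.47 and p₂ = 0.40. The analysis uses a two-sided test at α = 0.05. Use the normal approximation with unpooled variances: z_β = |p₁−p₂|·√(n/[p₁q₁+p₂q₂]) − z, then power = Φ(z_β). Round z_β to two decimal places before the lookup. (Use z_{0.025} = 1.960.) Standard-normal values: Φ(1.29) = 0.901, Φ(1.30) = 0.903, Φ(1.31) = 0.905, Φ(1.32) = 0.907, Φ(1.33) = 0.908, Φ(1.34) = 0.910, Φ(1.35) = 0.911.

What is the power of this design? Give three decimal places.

z_β = |p₁−p₂|·√(n/[p₁q₁+p₂q₂]) − z_{α/2}
    = 0.07 · √(1074/0.4891) − 1.960
    = 0.07 · 46.8601 − 1.960
    = 3.2802 − 1.960 = 1.3202 → 1.32
Power = Φ(1.32) = 0.907.

Power ≈ 0.907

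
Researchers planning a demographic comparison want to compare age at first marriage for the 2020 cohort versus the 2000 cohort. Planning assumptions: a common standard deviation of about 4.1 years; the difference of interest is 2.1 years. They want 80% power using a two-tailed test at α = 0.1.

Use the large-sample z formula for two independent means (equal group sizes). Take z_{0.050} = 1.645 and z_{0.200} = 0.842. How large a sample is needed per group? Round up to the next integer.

n = (z_{α/2} + z_β)² · (σ₁² + σ₂²) / δ²
  = (1.645 + 0.842)² · (2·4.1² = 33.62) / 2.1²
  = 6.1852 · 33.62 / 4.41
  = 47.15
Round up → n = 48 per group.

n = 48 per group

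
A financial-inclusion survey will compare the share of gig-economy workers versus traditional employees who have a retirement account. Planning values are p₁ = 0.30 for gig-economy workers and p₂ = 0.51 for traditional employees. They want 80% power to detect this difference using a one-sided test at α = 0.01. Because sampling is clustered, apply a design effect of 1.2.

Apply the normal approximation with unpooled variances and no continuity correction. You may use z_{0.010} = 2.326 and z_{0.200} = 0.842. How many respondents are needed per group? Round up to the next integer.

n = (z_α + z_β)² · [p₁(1−p₁) + p₂(1−p₂)] / (p₁ − p₂)²
  = (2.326 + 0.842)² · (0.30·0.70 + 0.51·0.49) / (-0.21)²
  = (3.168)² · (0.2100 + 0.2499) / 0.0441
  = 10.0362 · 0.4599 / 0.0441
  = 104.66
Design effect: 1.2 × 104.66 = 125.60.
Round up → n = 126 per group.

n = 126 per group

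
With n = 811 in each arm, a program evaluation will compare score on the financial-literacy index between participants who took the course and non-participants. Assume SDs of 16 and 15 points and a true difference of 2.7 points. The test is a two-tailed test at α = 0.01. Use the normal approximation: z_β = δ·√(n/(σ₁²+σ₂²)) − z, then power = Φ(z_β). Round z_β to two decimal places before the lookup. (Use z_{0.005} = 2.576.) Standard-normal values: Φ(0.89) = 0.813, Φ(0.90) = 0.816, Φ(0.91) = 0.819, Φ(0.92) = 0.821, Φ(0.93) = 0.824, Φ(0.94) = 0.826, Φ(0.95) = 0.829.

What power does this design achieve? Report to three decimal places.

Power ≈ 0.824

z_β = δ·√(n/(σ₁²+σ₂²)) − z_{α/2}
    = 2.7 · √(811/481) − 2.576
    = 2.7 · 1.29849 − 2.576
    = 3.5059 − 2.576 = 0.9299 → 0.93
Power = Φ(0.93) = 0.824.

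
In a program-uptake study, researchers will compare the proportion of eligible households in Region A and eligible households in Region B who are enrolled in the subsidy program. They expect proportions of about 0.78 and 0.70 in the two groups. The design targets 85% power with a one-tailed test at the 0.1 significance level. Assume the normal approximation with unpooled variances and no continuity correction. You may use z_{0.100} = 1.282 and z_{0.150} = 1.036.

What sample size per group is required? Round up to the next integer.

n = 321 per group

n = (z_α + z_β)² · [p₁(1−p₁) + p₂(1−p₂)] / (p₁ − p₂)²
  = (1.282 + 1.036)² · (0.78·0.22 + 0.70·0.30) / (0.08)²
  = (2.318)² · (0.1716 + 0.2100) / 0.0064
  = 5.3731 · 0.3816 / 0.0064
  = 320.37
Round up → n = 321 per group.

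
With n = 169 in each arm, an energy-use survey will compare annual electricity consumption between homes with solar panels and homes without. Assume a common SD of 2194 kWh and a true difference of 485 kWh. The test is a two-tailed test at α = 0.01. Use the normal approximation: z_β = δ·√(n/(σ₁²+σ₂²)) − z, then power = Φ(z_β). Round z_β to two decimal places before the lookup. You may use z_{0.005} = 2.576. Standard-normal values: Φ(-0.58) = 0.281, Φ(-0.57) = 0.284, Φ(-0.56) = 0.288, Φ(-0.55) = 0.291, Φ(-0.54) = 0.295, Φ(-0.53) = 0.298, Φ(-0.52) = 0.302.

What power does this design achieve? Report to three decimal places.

z_β = δ·√(n/(σ₁²+σ₂²)) − z_{α/2}
    = 485 · √(169/9627272) − 2.576
    = 485 · 0.00419 − 2.576
    = 2.0320 − 2.576 = -0.5440 → -0.54
Power = Φ(-0.54) = 0.295.

Power ≈ 0.295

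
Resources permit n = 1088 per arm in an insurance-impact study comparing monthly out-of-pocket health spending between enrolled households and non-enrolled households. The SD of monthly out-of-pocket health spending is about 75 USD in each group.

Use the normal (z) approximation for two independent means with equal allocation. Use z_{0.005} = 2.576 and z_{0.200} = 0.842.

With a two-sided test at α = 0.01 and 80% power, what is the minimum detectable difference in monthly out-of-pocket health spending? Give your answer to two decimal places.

δ = (z_{α/2} + z_β) · √((σ₁²+σ₂²)/n)
  = (2.576 + 0.842) · √(11250/1088)
  = 3.418 · √10.3401
  = 3.418 · 3.2156
  = 10.9909

Minimum detectable difference ≈ 10.99 USD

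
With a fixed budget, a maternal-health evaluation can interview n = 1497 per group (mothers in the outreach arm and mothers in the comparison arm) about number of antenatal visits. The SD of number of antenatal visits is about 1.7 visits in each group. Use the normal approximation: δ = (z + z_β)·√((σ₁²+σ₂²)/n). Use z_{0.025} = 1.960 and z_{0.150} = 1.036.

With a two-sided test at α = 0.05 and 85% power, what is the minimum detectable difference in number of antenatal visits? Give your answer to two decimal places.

Minimum detectable difference ≈ 0.19 visits

δ = (z_{α/2} + z_β) · √((σ₁²+σ₂²)/n)
  = (1.960 + 1.036) · √(5.78/1497)
  = 2.996 · √0.00386
  = 2.996 · 0.0621
  = 0.1862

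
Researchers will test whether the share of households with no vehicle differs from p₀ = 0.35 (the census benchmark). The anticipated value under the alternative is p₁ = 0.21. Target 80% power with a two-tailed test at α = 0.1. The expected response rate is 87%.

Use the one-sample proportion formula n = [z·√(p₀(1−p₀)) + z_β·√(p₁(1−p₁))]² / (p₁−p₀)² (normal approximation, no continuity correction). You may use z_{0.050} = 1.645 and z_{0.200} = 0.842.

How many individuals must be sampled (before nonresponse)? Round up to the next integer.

n = [z_{α/2}·√(p₀q₀) + z_β·√(p₁q₁)]² / (p₁ − p₀)²
  = [1.645·√(0.35·0.65) + 0.842·√(0.21·0.79)]² / (-0.14)²
  = [1.645·0.4770 + 0.842·0.4073]² / 0.0196
  = [1.1276]² / 0.0196
  = 64.87
Adjust for 87% response: 64.87 / 0.87 = 74.56.
Round up → n = 75.

n = 75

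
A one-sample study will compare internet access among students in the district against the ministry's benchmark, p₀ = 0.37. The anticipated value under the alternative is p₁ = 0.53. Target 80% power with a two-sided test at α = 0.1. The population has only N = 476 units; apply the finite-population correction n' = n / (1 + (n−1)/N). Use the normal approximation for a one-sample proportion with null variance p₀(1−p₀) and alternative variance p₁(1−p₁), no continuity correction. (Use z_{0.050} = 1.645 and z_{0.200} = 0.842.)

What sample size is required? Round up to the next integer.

n = [z_{α/2}·√(p₀q₀) + z_β·√(p₁q₁)]² / (p₁ − p₀)²
  = [1.645·√(0.37·0.63) + 0.842·√(0.53·0.47)]² / (0.16)²
  = [1.645·0.4828 + 0.842·0.4991]² / 0.0256
  = [1.2145]² / 0.0256
  = 57.61
Finite-population correction (N = 476): 57.61 / (1 + (57.61 − 1)/476) = 51.49.
Round up → n = 52.

n = 52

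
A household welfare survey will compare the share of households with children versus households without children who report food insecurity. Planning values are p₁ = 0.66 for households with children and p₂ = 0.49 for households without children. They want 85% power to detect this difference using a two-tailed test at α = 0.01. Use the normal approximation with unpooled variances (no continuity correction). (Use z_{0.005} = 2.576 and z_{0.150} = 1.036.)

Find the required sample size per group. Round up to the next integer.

n = (z_{α/2} + z_β)² · [p₁(1−p₁) + p₂(1−p₂)] / (p₁ − p₂)²
  = (2.576 + 1.036)² · (0.66·0.34 + 0.49·0.51) / (0.17)²
  = (3.612)² · (0.2244 + 0.2499) / 0.0289
  = 13.0465 · 0.4743 / 0.0289
  = 214.12
Round up → n = 215 per group.

n = 215 per group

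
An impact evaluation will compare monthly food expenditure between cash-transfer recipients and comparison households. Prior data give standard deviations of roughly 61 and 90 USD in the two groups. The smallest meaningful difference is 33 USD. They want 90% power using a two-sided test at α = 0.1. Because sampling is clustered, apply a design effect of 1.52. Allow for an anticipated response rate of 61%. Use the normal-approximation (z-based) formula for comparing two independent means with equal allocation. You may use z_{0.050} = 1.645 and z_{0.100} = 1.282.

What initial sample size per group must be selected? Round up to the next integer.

n = (z_{α/2} + z_β)² · (σ₁² + σ₂²) / δ²
  = (1.645 + 1.282)² · (61² + 90² = 11821) / 33²
  = 8.5673 · 11821 / 1089
  = 93.00
Design effect: 1.52 × 93.00 = 141.36.
Adjust for 61% response: 141.36 / 0.61 = 231.73.
Round up → n = 232 per group.

n = 232 per group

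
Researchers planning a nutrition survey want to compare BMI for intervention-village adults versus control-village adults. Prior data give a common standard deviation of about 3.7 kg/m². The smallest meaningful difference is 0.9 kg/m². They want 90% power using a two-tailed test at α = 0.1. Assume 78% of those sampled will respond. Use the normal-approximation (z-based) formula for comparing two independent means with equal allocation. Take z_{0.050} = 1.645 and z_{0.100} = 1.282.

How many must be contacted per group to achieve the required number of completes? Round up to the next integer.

n = 372 per group

n = (z_{α/2} + z_β)² · (σ₁² + σ₂²) / δ²
  = (1.645 + 1.282)² · (2·3.7² = 27.38) / 0.9²
  = 8.5673 · 27.38 / 0.81
  = 289.60
Adjust for 78% response: 289.60 / 0.78 = 371.28.
Round up → n = 372 per group.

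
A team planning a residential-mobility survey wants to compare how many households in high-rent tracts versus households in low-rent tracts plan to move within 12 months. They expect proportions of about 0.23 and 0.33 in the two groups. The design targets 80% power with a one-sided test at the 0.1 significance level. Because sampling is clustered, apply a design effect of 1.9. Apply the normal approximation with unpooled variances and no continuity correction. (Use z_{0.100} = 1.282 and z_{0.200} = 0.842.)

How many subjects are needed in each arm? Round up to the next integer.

n = (z_α + z_β)² · [p₁(1−p₁) + p₂(1−p₂)] / (p₁ − p₂)²
  = (1.282 + 0.842)² · (0.23·0.77 + 0.33·0.67) / (-0.10)²
  = (2.124)² · (0.1771 + 0.2211) / 0.0100
  = 4.5114 · 0.3982 / 0.0100
  = 179.64
Design effect: 1.9 × 179.64 = 341.32.
Round up → n = 342 per group.

n = 342 per group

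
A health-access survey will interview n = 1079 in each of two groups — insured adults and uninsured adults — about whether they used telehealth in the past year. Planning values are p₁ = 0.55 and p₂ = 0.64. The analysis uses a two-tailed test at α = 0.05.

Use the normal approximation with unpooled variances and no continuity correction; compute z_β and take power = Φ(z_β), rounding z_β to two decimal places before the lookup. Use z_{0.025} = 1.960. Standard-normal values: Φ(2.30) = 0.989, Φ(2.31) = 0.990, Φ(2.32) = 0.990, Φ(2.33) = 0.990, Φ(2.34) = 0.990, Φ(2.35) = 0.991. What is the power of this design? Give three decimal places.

Power ≈ 0.990

z_β = |p₁−p₂|·√(n/[p₁q₁+p₂q₂]) − z_{α/2}
    = 0.09 · √(1079/0.4779) − 1.960
    = 0.09 · 47.5163 − 1.960
    = 4.2765 − 1.960 = 2.3165 → 2.32
Power = Φ(2.32) = 0.990.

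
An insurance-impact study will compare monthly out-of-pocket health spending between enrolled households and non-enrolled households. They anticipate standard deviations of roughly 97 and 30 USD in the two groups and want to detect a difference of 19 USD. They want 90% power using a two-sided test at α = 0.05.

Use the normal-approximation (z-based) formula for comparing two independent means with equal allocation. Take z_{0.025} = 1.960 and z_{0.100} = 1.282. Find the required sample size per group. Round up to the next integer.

n = 301 per group

n = (z_{α/2} + z_β)² · (σ₁² + σ₂²) / δ²
  = (1.960 + 1.282)² · (97² + 30² = 10309) / 19²
  = 10.5106 · 10309 / 361
  = 300.15
Round up → n = 301 per group.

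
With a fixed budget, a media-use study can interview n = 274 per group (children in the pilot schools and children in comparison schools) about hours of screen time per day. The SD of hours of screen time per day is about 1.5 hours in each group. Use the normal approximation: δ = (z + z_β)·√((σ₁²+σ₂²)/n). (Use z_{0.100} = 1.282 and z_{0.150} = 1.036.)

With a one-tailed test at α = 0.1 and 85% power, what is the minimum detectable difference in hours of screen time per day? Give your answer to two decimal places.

Minimum detectable difference ≈ 0.30 hours

δ = (z_α + z_β) · √((σ₁²+σ₂²)/n)
  = (1.282 + 1.036) · √(4.5/274)
  = 2.318 · √0.01642
  = 2.318 · 0.1282
  = 0.2971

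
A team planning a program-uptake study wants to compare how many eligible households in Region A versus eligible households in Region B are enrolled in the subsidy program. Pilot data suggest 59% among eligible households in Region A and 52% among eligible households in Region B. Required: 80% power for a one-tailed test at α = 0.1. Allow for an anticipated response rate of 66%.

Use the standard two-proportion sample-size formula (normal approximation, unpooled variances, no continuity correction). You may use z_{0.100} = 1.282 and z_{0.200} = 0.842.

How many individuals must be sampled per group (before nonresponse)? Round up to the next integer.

n = (z_α + z_β)² · [p₁(1−p₁) + p₂(1−p₂)] / (p₁ − p₂)²
  = (1.282 + 0.842)² · (0.59·0.41 + 0.52·0.48) / (0.07)²
  = (2.124)² · (0.2419 + 0.2496) / 0.0049
  = 4.5114 · 0.4915 / 0.0049
  = 452.52
Adjust for 66% response: 452.52 / 0.66 = 685.63.
Round up → n = 686 per group.

n = 686 per group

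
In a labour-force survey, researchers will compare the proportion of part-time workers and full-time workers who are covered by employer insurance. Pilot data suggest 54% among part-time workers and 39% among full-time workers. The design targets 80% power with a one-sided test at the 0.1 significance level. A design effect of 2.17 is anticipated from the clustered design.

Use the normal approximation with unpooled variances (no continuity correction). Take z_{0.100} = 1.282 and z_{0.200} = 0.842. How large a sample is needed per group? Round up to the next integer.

n = (z_α + z_β)² · [p₁(1−p₁) + p₂(1−p₂)] / (p₁ − p₂)²
  = (1.282 + 0.842)² · (0.54·0.46 + 0.39·0.61) / (0.15)²
  = (2.124)² · (0.2484 + 0.2379) / 0.0225
  = 4.5114 · 0.4863 / 0.0225
  = 97.51
Design effect: 2.17 × 97.51 = 211.59.
Round up → n = 212 per group.

n = 212 per group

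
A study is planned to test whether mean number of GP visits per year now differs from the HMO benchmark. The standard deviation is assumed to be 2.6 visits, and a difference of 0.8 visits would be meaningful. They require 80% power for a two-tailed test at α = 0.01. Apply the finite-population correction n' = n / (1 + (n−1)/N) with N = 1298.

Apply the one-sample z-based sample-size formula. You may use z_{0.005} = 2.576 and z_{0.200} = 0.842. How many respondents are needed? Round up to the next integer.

n = 113

n = (z_{α/2} + z_β)² · σ² / δ²
  = (2.576 + 0.842)² · 2.6² / 0.8²
  = 11.6827 · 6.76 / 0.64
  = 123.40
Finite-population correction (N = 1298): 123.40 / (1 + (123.40 − 1)/1298) = 112.77.
Round up → n = 113.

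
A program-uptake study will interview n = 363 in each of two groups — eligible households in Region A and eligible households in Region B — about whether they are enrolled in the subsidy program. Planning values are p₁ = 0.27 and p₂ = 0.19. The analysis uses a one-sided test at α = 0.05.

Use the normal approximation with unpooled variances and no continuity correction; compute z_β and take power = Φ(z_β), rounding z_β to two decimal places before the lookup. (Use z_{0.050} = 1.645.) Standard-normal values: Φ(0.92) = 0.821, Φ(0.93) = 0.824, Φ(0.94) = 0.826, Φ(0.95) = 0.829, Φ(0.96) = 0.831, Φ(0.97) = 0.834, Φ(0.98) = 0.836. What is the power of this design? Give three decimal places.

Power ≈ 0.824

z_β = |p₁−p₂|·√(n/[p₁q₁+p₂q₂]) − z_α
    = 0.08 · √(363/0.3510) − 1.645
    = 0.08 · 32.1588 − 1.645
    = 2.5727 − 1.645 = 0.9277 → 0.93
Power = Φ(0.93) = 0.824.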